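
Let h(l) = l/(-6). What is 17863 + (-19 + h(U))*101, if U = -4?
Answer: 48034/3 ≈ 16011.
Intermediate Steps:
h(l) = -l/6 (h(l) = l*(-1/6) = -l/6)
17863 + (-19 + h(U))*101 = 17863 + (-19 - 1/6*(-4))*101 = 17863 + (-19 + 2/3)*101 = 17863 - 55/3*101 = 17863 - 5555/3 = 48034/3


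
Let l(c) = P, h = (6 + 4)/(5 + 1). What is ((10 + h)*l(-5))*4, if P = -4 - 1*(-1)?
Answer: -140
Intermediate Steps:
P = -3 (P = -4 + 1 = -3)
h = 5/3 (h = 10/6 = 10*(1/6) = 5/3 ≈ 1.6667)
l(c) = -3
((10 + h)*l(-5))*4 = ((10 + 5/3)*(-3))*4 = ((35/3)*(-3))*4 = -35*4 = -140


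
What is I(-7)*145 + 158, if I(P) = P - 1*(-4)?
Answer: -277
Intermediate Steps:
I(P) = 4 + P (I(P) = P + 4 = 4 + P)
I(-7)*145 + 158 = (4 - 7)*145 + 158 = -3*145 + 158 = -435 + 158 = -277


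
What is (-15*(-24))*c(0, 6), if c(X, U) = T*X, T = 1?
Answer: 0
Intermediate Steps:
c(X, U) = X (c(X, U) = 1*X = X)
(-15*(-24))*c(0, 6) = -15*(-24)*0 = 360*0 = 0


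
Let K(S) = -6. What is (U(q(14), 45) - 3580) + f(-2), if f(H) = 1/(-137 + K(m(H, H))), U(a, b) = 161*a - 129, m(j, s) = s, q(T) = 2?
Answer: -484342/143 ≈ -3387.0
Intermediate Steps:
U(a, b) = -129 + 161*a
f(H) = -1/143 (f(H) = 1/(-137 - 6) = 1/(-143) = -1/143)
(U(q(14), 45) - 3580) + f(-2) = ((-129 + 161*2) - 3580) - 1/143 = ((-129 + 322) - 3580) - 1/143 = (193 - 3580) - 1/143 = -3387 - 1/143 = -484342/143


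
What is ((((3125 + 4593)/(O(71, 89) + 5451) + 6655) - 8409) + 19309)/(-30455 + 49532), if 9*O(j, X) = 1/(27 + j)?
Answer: 84407437841/91718076291 ≈ 0.92029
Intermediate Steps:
O(j, X) = 1/(9*(27 + j))
((((3125 + 4593)/(O(71, 89) + 5451) + 6655) - 8409) + 19309)/(-30455 + 49532) = ((((3125 + 4593)/(1/(9*(27 + 71)) + 5451) + 6655) - 8409) + 19309)/(-30455 + 49532) = (((7718/((⅑)/98 + 5451) + 6655) - 8409) + 19309)/19077 = (((7718/((⅑)*(1/98) + 5451) + 6655) - 8409) + 19309)*(1/19077) = (((7718/(1/882 + 5451) + 6655) - 8409) + 19309)*(1/19077) = (((7718/(4807783/882) + 6655) - 8409) + 19309)*(1/19077) = (((7718*(882/4807783) + 6655) - 8409) + 19309)*(1/19077) = (((6807276/4807783 + 6655) - 8409) + 19309)*(1/19077) = ((32002603141/4807783 - 8409) + 19309)*(1/19077) = (-8426044106/4807783 + 19309)*(1/19077) = (84407437841/4807783)*(1/19077) = 84407437841/91718076291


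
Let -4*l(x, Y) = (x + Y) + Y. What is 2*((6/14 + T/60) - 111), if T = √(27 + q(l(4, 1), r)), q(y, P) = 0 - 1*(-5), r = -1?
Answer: -1548/7 + 2*√2/15 ≈ -220.95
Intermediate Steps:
l(x, Y) = -Y/2 - x/4 (l(x, Y) = -((x + Y) + Y)/4 = -((Y + x) + Y)/4 = -(x + 2*Y)/4 = -Y/2 - x/4)
q(y, P) = 5 (q(y, P) = 0 + 5 = 5)
T = 4*√2 (T = √(27 + 5) = √32 = 4*√2 ≈ 5.6569)
2*((6/14 + T/60) - 111) = 2*((6/14 + (4*√2)/60) - 111) = 2*((6*(1/14) + (4*√2)*(1/60)) - 111) = 2*((3/7 + √2/15) - 111) = 2*(-774/7 + √2/15) = -1548/7 + 2*√2/15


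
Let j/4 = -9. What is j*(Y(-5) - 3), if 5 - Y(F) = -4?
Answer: -216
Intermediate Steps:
j = -36 (j = 4*(-9) = -36)
Y(F) = 9 (Y(F) = 5 - 1*(-4) = 5 + 4 = 9)
j*(Y(-5) - 3) = -36*(9 - 3) = -36*6 = -216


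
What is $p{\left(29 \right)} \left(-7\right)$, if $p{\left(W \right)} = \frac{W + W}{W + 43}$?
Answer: $- \frac{203}{36} \approx -5.6389$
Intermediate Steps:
$p{\left(W \right)} = \frac{2 W}{43 + W}$
$p{\left(29 \right)} \left(-7\right) = 2 \cdot 29 \frac{1}{43 + 29} \left(-7\right) = 2 \cdot 29 \cdot \frac{1}{72} \left(-7\right) = \frac{29}{36} \left(-7\right) = - \frac{203}{36}$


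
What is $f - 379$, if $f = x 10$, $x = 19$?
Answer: $-189$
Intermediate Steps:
$f = 190$ ($f = 19 \cdot 10 = 190$)
$f - 379 = 190 - 379 = -189$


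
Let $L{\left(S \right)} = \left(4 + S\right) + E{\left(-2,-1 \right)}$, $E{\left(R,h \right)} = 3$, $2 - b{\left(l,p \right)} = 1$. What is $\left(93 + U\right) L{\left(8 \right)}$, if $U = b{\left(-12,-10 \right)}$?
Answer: $1410$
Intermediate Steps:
$b{\left(l,p \right)} = 1$ ($b{\left(l,p \right)} = 2 - 1 = 1$)
$U = 1$
$L{\left(S \right)} = 7 + S$ ($L{\left(S \right)} = \left(4 + S\right) + 3 = 7 + S$)
$\left(93 + U\right) L{\left(8 \right)} = \left(93 + 1\right) \left(7 + 8\right) = 94 \cdot 15 = 1410$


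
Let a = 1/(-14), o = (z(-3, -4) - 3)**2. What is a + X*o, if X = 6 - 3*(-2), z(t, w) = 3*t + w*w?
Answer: 2687/14 ≈ 191.93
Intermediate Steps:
z(t, w) = w**2 + 3*t (z(t, w) = 3*t + w**2 = w**2 + 3*t)
o = 16 (o = (((-4)**2 + 3*(-3)) - 3)**2 = ((16 - 9) - 3)**2 = (7 - 3)**2 = 4**2 = 16)
a = -1/14 ≈ -0.071429
X = 12 (X = 6 + 6 = 12)
a + X*o = -1/14 + 12*16 = -1/14 + 192 = 2687/14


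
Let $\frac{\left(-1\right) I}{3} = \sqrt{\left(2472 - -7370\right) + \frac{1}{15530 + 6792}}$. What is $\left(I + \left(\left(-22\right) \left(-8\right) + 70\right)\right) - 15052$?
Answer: $-14806 - \frac{75 \sqrt{7846383898}}{22322} \approx -15104.0$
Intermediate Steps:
$I = - \frac{75 \sqrt{7846383898}}{22322}$ ($I = - 3 \sqrt{\left(2472 - -7370\right) + \frac{1}{15530 + 6792}} = - 3 \sqrt{\left(2472 + 7370\right) + \frac{1}{22322}} = - 3 \sqrt{9842 + \frac{1}{22322}} = - 3 \sqrt{\frac{219693125}{22322}} = - 3 \frac{25 \sqrt{7846383898}}{22322} = - \frac{75 \sqrt{7846383898}}{22322} \approx -297.62$)
$\left(I + \left(\left(-22\right) \left(-8\right) + 70\right)\right) - 15052 = \left(- \frac{75 \sqrt{7846383898}}{22322} + \left(\left(-22\right) \left(-8\right) + 70\right)\right) - 15052 = \left(- \frac{75 \sqrt{7846383898}}{22322} + \left(176 + 70\right)\right) - 15052 = \left(- \frac{75 \sqrt{7846383898}}{22322} + 246\right) - 15052 = \left(246 - \frac{75 \sqrt{7846383898}}{22322}\right) - 15052 = -14806 - \frac{75 \sqrt{7846383898}}{22322}$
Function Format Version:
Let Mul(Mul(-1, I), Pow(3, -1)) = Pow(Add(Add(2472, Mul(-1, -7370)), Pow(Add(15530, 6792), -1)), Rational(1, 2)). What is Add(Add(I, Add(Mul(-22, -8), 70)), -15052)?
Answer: Add(-14806, Mul(Rational(-75, 22322), Pow(7846383898, Rational(1, 2)))) ≈ -15104.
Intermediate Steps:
I = Mul(Rational(-75, 22322), Pow(7846383898, Rational(1, 2))) (I = Mul(-3, Pow(Add(Add(2472, Mul(-1, -7370)), Pow(Add(15530, 6792), -1)), Rational(1, 2))) = Mul(-3, Pow(Add(Add(2472, 7370), Pow(22322, -1)), Rational(1, 2))) = Mul(-3, Pow(Add(9842, Rational(1, 22322)), Rational(1, 2))) = Mul(-3, Pow(Rational(219693125, 22322), Rational(1, 2))) = Mul(-3, Mul(Rational(25, 22322), Pow(7846383898, Rational(1, 2)))) = Mul(Rational(-75, 22322), Pow(7846383898, Rational(1, 2))) ≈ -297.62)
Add(Add(I, Add(Mul(-22, -8), 70)), -15052) = Add(Add(Mul(Rational(-75, 22322), Pow(7846383898, Rational(1, 2))), Add(Mul(-22, -8), 70)), -15052) = Add(Add(Mul(Rational(-75, 22322), Pow(7846383898, Rational(1, 2))), Add(176, 70)), -15052) = Add(Add(Mul(Rational(-75, 22322), Pow(7846383898, Rational(1, 2))), 246), -15052) = Add(Add(246, Mul(Rational(-75, 22322), Pow(7846383898, Rational(1, 2)))), -15052) = Add(-14806, Mul(Rational(-75, 22322), Pow(7846383898, Rational(1, 2))))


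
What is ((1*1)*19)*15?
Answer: 285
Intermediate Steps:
((1*1)*19)*15 = (1*19)*15 = 19*15 = 285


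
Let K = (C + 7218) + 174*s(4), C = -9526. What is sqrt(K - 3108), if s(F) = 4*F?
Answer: 2*I*sqrt(658) ≈ 51.303*I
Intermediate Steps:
K = 476 (K = (-9526 + 7218) + 174*(4*4) = -2308 + 174*16 = -2308 + 2784 = 476)
sqrt(K - 3108) = sqrt(476 - 3108) = sqrt(-2632) = 2*I*sqrt(658)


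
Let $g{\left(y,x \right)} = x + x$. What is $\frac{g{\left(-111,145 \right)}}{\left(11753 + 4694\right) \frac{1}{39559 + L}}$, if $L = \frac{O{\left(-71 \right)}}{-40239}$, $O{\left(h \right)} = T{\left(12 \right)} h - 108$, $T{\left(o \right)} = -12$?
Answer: $\frac{153875339510}{220603611} \approx 697.52$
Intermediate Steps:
$O{\left(h \right)} = -108 - 12 h$ ($O{\left(h \right)} = - 12 h - 108 = -108 - 12 h$)
$g{\left(y,x \right)} = 2 x$
$L = - \frac{248}{13413}$ ($L = \frac{-108 - -852}{-40239} = \left(-108 + 852\right) \left(- \frac{1}{40239}\right) = 744 \left(- \frac{1}{40239}\right) = - \frac{248}{13413} \approx -0.01849$)
$\frac{g{\left(-111,145 \right)}}{\left(11753 + 4694\right) \frac{1}{39559 + L}} = \frac{2 \cdot 145}{\left(11753 + 4694\right) \frac{1}{39559 - \frac{248}{13413}}} = \frac{290}{16447 \frac{1}{\frac{530604619}{13413}}} = \frac{290}{16447 \cdot \frac{13413}{530604619}} = \frac{290}{\frac{220603611}{530604619}} = 290 \cdot \frac{530604619}{220603611} = \frac{153875339510}{220603611}$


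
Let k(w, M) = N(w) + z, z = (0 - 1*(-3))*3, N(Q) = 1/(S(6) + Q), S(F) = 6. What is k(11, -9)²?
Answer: 23716/289 ≈ 82.062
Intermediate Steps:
N(Q) = 1/(6 + Q)
z = 9 (z = (0 + 3)*3 = 3*3 = 9)
k(w, M) = 9 + 1/(6 + w) (k(w, M) = 1/(6 + w) + 9 = 9 + 1/(6 + w))
k(11, -9)² = ((55 + 9*11)/(6 + 11))² = ((55 + 99)/17)² = ((1/17)*154)² = (154/17)² = 23716/289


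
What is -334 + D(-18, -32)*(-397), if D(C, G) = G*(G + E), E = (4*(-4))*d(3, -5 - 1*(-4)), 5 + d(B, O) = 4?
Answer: -203598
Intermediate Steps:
d(B, O) = -1 (d(B, O) = -5 + 4 = -1)
E = 16 (E = (4*(-4))*(-1) = -16*(-1) = 16)
D(C, G) = G*(16 + G) (D(C, G) = G*(G + 16) = G*(16 + G))
-334 + D(-18, -32)*(-397) = -334 - 32*(16 - 32)*(-397) = -334 - 32*(-16)*(-397) = -334 + 512*(-397) = -334 - 203264 = -203598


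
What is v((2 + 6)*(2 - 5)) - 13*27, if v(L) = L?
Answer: -375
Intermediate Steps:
v((2 + 6)*(2 - 5)) - 13*27 = (2 + 6)*(2 - 5) - 13*27 = 8*(-3) - 351 = -24 - 351 = -375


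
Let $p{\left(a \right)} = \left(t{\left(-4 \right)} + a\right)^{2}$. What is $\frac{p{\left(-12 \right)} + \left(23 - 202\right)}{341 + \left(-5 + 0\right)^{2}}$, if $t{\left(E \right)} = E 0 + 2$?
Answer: $- \frac{79}{366} \approx -0.21585$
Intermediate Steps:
$t{\left(E \right)} = 2$ ($t{\left(E \right)} = 0 + 2 = 2$)
$p{\left(a \right)} = \left(2 + a\right)^{2}$
$\frac{p{\left(-12 \right)} + \left(23 - 202\right)}{341 + \left(-5 + 0\right)^{2}} = \frac{\left(2 - 12\right)^{2} + \left(23 - 202\right)}{341 + \left(-5 + 0\right)^{2}} = \frac{\left(-10\right)^{2} + \left(23 - 202\right)}{341 + \left(-5\right)^{2}} = \frac{100 - 179}{341 + 25} = - \frac{79}{366}$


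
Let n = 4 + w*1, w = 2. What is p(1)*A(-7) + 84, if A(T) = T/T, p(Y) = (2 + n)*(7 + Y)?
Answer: 148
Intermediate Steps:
n = 6 (n = 4 + 2*1 = 4 + 2 = 6)
p(Y) = 56 + 8*Y (p(Y) = (2 + 6)*(7 + Y) = 8*(7 + Y) = 56 + 8*Y)
A(T) = 1
p(1)*A(-7) + 84 = (56 + 8*1)*1 + 84 = (56 + 8)*1 + 84 = 64*1 + 84 = 64 + 84 = 148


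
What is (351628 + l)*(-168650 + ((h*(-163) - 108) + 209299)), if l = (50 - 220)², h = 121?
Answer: 7921831904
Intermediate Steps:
l = 28900 (l = (-170)² = 28900)
(351628 + l)*(-168650 + ((h*(-163) - 108) + 209299)) = (351628 + 28900)*(-168650 + ((121*(-163) - 108) + 209299)) = 380528*(-168650 + ((-19723 - 108) + 209299)) = 380528*(-168650 + (-19831 + 209299)) = 380528*(-168650 + 189468) = 380528*20818 = 7921831904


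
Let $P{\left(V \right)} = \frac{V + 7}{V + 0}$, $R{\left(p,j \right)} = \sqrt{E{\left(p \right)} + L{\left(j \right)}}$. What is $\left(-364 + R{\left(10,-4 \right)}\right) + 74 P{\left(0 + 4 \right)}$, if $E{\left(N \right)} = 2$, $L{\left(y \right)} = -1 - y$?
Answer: $- \frac{321}{2} + \sqrt{5} \approx -158.26$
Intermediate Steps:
$R{\left(p,j \right)} = \sqrt{1 - j}$ ($R{\left(p,j \right)} = \sqrt{2 - \left(1 + j\right)} = \sqrt{1 - j}$)
$P{\left(V \right)} = \frac{7 + V}{V}$
$\left(-364 + R{\left(10,-4 \right)}\right) + 74 P{\left(0 + 4 \right)} = \left(-364 + \sqrt{1 - -4}\right) + 74 \frac{7 + \left(0 + 4\right)}{0 + 4} = \left(-364 + \sqrt{1 + 4}\right) + 74 \frac{7 + 4}{4} = \left(-364 + \sqrt{5}\right) + 74 \cdot \frac{1}{4} \cdot 11 = \left(-364 + \sqrt{5}\right) + 74 \cdot \frac{11}{4} = \left(-364 + \sqrt{5}\right) + \frac{407}{2} = - \frac{321}{2} + \sqrt{5}$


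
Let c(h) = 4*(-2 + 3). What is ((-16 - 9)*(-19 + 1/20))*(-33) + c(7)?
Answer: -62519/4 ≈ -15630.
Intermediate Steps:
c(h) = 4 (c(h) = 4*1 = 4)
((-16 - 9)*(-19 + 1/20))*(-33) + c(7) = ((-16 - 9)*(-19 + 1/20))*(-33) + 4 = -25*(-19 + 1/20)*(-33) + 4 = -25*(-379/20)*(-33) + 4 = (1895/4)*(-33) + 4 = -62535/4 + 4 = -62519/4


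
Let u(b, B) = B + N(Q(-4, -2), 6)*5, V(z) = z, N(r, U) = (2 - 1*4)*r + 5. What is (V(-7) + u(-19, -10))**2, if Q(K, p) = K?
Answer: 2304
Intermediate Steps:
N(r, U) = 5 - 2*r (N(r, U) = (2 - 4)*r + 5 = -2*r + 5 = 5 - 2*r)
u(b, B) = 65 + B (u(b, B) = B + (5 - 2*(-4))*5 = B + (5 + 8)*5 = B + 13*5 = B + 65 = 65 + B)
(V(-7) + u(-19, -10))**2 = (-7 + (65 - 10))**2 = (-7 + 55)**2 = 48**2 = 2304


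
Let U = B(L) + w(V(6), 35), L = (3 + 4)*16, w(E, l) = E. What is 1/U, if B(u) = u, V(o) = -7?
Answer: 1/105 ≈ 0.0095238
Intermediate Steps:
L = 112 (L = 7*16 = 112)
U = 105 (U = 112 - 7 = 105)
1/U = 1/105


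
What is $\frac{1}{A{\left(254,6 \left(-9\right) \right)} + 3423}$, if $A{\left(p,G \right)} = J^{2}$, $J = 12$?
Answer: $\frac{1}{3567} \approx 0.00028035$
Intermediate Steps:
$A{\left(p,G \right)} = 144$ ($A{\left(p,G \right)} = 12^{2} = 144$)
$\frac{1}{A{\left(254,6 \left(-9\right) \right)} + 3423} = \frac{1}{144 + 3423} = \frac{1}{3567}$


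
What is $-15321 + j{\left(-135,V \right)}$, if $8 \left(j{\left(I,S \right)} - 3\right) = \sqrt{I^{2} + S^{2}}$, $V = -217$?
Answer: $-15318 + \frac{17 \sqrt{226}}{8} \approx -15286.0$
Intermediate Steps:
$j{\left(I,S \right)} = 3 + \frac{\sqrt{I^{2} + S^{2}}}{8}$
$-15321 + j{\left(-135,V \right)} = -15321 + \left(3 + \frac{\sqrt{\left(-135\right)^{2} + \left(-217\right)^{2}}}{8}\right) = -15321 + \left(3 + \frac{\sqrt{18225 + 47089}}{8}\right) = -15321 + \left(3 + \frac{\sqrt{65314}}{8}\right) = -15321 + \left(3 + \frac{17 \sqrt{226}}{8}\right) = -15318 + \frac{17 \sqrt{226}}{8}$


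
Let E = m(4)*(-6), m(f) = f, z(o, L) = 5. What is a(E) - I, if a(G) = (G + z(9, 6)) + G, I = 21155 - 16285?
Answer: -4913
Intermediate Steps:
I = 4870
E = -24 (E = 4*(-6) = -24)
a(G) = 5 + 2*G (a(G) = (G + 5) + G = (5 + G) + G = 5 + 2*G)
a(E) - I = (5 + 2*(-24)) - 1*4870 = (5 - 48) - 4870 = -43 - 4870 = -4913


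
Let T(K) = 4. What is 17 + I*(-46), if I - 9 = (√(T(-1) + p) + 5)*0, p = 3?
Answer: -397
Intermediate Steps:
I = 9 (I = 9 + (√(4 + 3) + 5)*0 = 9 + (√7 + 5)*0 = 9 + (5 + √7)*0 = 9 + 0 = 9)
17 + I*(-46) = 17 + 9*(-46) = 17 - 414 = -397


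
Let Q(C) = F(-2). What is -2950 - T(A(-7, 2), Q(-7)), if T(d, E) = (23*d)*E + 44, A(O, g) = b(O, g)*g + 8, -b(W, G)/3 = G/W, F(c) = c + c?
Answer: -14702/7 ≈ -2100.3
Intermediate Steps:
F(c) = 2*c
Q(C) = -4 (Q(C) = 2*(-2) = -4)
b(W, G) = -3*G/W
A(O, g) = 8 - 3*g²/O (A(O, g) = (-3*g/O)*g + 8 = -3*g²/O + 8 = 8 - 3*g²/O)
T(d, E) = 44 + 23*E*d (T(d, E) = 23*E*d + 44 = 44 + 23*E*d)
-2950 - T(A(-7, 2), Q(-7)) = -2950 - (44 + 23*(-4)*(8 - 3*2²/(-7))) = -2950 - (44 + 23*(-4)*(8 - 3*(-⅐)*4)) = -2950 - (44 + 23*(-4)*(8 + 12/7)) = -2950 - (44 + 23*(-4)*(68/7)) = -2950 - (44 - 6256/7) = -2950 - 1*(-5948/7) = -2950 + 5948/7 = -14702/7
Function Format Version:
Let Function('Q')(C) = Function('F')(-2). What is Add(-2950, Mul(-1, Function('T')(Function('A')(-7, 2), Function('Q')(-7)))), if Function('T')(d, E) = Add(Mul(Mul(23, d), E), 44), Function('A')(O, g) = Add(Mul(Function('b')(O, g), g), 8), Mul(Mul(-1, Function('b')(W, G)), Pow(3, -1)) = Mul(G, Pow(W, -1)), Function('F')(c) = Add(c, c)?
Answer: Rational(-14702, 7) ≈ -2100.3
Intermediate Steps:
Function('F')(c) = Mul(2, c)
Function('Q')(C) = -4 (Function('Q')(C) = Mul(2, -2) = -4)
Function('b')(W, G) = Mul(-3, G, Pow(W, -1)) (Function('b')(W, G) = Mul(-3, Mul(G, Pow(W, -1))) = Mul(-3, G, Pow(W, -1)))
Function('A')(O, g) = Add(8, Mul(-3, Pow(O, -1), Pow(g, 2))) (Function('A')(O, g) = Add(Mul(Mul(-3, g, Pow(O, -1)), g), 8) = Add(Mul(-3, Pow(O, -1), Pow(g, 2)), 8) = Add(8, Mul(-3, Pow(O, -1), Pow(g, 2))))
Function('T')(d, E) = Add(44, Mul(23, E, d)) (Function('T')(d, E) = Add(Mul(23, E, d), 44) = Add(44, Mul(23, E, d)))
Add(-2950, Mul(-1, Function('T')(Function('A')(-7, 2), Function('Q')(-7)))) = Add(-2950, Mul(-1, Add(44, Mul(23, -4, Add(8, Mul(-3, Pow(-7, -1), Pow(2, 2))))))) = Add(-2950, Mul(-1, Add(44, Mul(23, -4, Add(8, Mul(-3, Rational(-1, 7), 4)))))) = Add(-2950, Mul(-1, Add(44, Mul(23, -4, Add(8, Rational(12, 7)))))) = Add(-2950, Mul(-1, Add(44, Mul(23, -4, Rational(68, 7))))) = Add(-2950, Mul(-1, Add(44, Rational(-6256, 7)))) = Add(-2950, Mul(-1, Rational(-5948, 7))) = Add(-2950, Rational(5948, 7)) = Rational(-14702, 7)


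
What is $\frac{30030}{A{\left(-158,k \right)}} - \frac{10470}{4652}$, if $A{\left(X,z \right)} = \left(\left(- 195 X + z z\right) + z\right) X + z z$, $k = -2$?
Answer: $- \frac{7446200}{3299431} \approx -2.2568$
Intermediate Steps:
$A{\left(X,z \right)} = z^{2} + X \left(z + z^{2} - 195 X\right)$ ($A{\left(X,z \right)} = \left(\left(- 195 X + z^{2}\right) + z\right) X + z^{2} = \left(\left(z^{2} - 195 X\right) + z\right) X + z^{2} = \left(z + z^{2} - 195 X\right) X + z^{2} = X \left(z + z^{2} - 195 X\right) + z^{2} = z^{2} + X \left(z + z^{2} - 195 X\right)$)
$\frac{30030}{A{\left(-158,k \right)}} - \frac{10470}{4652} = \frac{30030}{\left(-2\right)^{2} - 195 \left(-158\right)^{2} - -316 - 158 \left(-2\right)^{2}} - \frac{10470}{4652} = \frac{30030}{4 - 4867980 + 316 - 632} - \frac{5235}{2326} = \frac{30030}{-4868292} - \frac{5235}{2326} = 30030 \left(- \frac{1}{4868292}\right) - \frac{5235}{2326} = - \frac{35}{5674} - \frac{5235}{2326} = - \frac{7446200}{3299431}$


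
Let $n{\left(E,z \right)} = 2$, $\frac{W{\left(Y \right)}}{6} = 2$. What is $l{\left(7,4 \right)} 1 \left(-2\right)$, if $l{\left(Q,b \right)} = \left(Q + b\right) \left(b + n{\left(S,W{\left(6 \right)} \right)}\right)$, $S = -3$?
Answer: $-132$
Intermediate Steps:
$W{\left(Y \right)} = 12$ ($W{\left(Y \right)} = 6 \cdot 2 = 12$)
$l{\left(Q,b \right)} = \left(2 + b\right) \left(Q + b\right)$ ($l{\left(Q,b \right)} = \left(Q + b\right) \left(b + 2\right) = \left(Q + b\right) \left(2 + b\right) = \left(2 + b\right) \left(Q + b\right)$)
$l{\left(7,4 \right)} 1 \left(-2\right) = \left(4^{2} + 2 \cdot 7 + 2 \cdot 4 + 7 \cdot 4\right) 1 \left(-2\right) = \left(16 + 14 + 8 + 28\right) 1 \left(-2\right) = 66 \cdot 1 \left(-2\right) = 66 \left(-2\right) = -132$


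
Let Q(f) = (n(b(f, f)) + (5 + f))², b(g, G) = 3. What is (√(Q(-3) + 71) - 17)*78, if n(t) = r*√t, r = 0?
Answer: -1326 + 390*√3 ≈ -650.50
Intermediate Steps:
n(t) = 0 (n(t) = 0*√t = 0)
Q(f) = (5 + f)² (Q(f) = (0 + (5 + f))² = (5 + f)²)
(√(Q(-3) + 71) - 17)*78 = (√((5 - 3)² + 71) - 17)*78 = (√(2² + 71) - 17)*78 = (√(4 + 71) - 17)*78 = (√75 - 17)*78 = (5*√3 - 17)*78 = (-17 + 5*√3)*78 = -1326 + 390*√3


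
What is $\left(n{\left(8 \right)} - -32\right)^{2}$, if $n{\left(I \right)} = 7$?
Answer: $1521$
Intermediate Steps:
$\left(n{\left(8 \right)} - -32\right)^{2} = \left(7 - -32\right)^{2} = \left(7 + \left(-6 + 38\right)\right)^{2} = \left(7 + 32\right)^{2} = 39^{2} = 1521$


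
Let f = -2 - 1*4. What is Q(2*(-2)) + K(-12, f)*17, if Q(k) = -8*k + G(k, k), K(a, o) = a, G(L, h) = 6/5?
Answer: -854/5 ≈ -170.80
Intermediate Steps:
G(L, h) = 6/5 (G(L, h) = 6*(1/5) = 6/5)
f = -6 (f = -2 - 4 = -6)
Q(k) = 6/5 - 8*k (Q(k) = -8*k + 6/5 = 6/5 - 8*k)
Q(2*(-2)) + K(-12, f)*17 = (6/5 - 16*(-2)) - 12*17 = (6/5 - 8*(-4)) - 204 = (6/5 + 32) - 204 = 166/5 - 204 = -854/5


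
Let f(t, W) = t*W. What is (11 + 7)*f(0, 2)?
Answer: 0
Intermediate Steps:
f(t, W) = W*t
(11 + 7)*f(0, 2) = (11 + 7)*(2*0) = 18*0 = 0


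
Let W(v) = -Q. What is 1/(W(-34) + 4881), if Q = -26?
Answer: 1/4907 ≈ 0.00020379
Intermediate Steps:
W(v) = 26 (W(v) = -1*(-26) = 26)
1/(W(-34) + 4881) = 1/(26 + 4881) = 1/4907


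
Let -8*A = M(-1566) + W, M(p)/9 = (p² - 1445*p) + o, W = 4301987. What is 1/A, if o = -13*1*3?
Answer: -4/23369335 ≈ -1.7116e-7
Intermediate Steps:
o = -39 (o = -13*3 = -39)
M(p) = -351 - 13005*p + 9*p² (M(p) = 9*((p² - 1445*p) - 39) = 9*(-39 + p² - 1445*p) = -351 - 13005*p + 9*p²)
A = -23369335/4 (A = -((-351 - 13005*(-1566) + 9*(-1566)²) + 4301987)/8 = -((-351 + 20365830 + 9*2452356) + 4301987)/8 = -((-351 + 20365830 + 22071204) + 4301987)/8 = -(42436683 + 4301987)/8 = -⅛*46738670 = -23369335/4 ≈ -5.8423e+6)
1/A = 1/(-23369335/4) = -4/23369335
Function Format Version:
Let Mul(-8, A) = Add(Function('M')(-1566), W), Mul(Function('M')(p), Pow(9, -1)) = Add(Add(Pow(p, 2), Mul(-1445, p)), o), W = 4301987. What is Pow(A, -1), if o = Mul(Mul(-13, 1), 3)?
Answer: Rational(-4, 23369335) ≈ -1.7116e-7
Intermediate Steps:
o = -39 (o = Mul(-13, 3) = -39)
Function('M')(p) = Add(-351, Mul(-13005, p), Mul(9, Pow(p, 2))) (Function('M')(p) = Mul(9, Add(Add(Pow(p, 2), Mul(-1445, p)), -39)) = Mul(9, Add(-39, Pow(p, 2), Mul(-1445, p))) = Add(-351, Mul(-13005, p), Mul(9, Pow(p, 2))))
A = Rational(-23369335, 4) (A = Mul(Rational(-1, 8), Add(Add(-351, Mul(-13005, -1566), Mul(9, Pow(-1566, 2))), 4301987)) = Mul(Rational(-1, 8), Add(Add(-351, 20365830, Mul(9, 2452356)), 4301987)) = Mul(Rational(-1, 8), Add(Add(-351, 20365830, 22071204), 4301987)) = Mul(Rational(-1, 8), Add(42436683, 4301987)) = Mul(Rational(-1, 8), 46738670) = Rational(-23369335, 4) ≈ -5.8423e+6)
Pow(A, -1) = Pow(Rational(-23369335, 4), -1) = Rational(-4, 23369335)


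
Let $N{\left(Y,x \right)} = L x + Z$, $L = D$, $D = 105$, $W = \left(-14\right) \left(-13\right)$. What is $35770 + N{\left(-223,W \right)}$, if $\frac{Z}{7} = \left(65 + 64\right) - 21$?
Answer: $55636$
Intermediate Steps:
$Z = 756$ ($Z = 7 \left(\left(65 + 64\right) - 21\right) = 7 \left(129 - 21\right) = 7 \cdot 108 = 756$)
$W = 182$
$L = 105$
$N{\left(Y,x \right)} = 756 + 105 x$ ($N{\left(Y,x \right)} = 105 x + 756 = 756 + 105 x$)
$35770 + N{\left(-223,W \right)} = 35770 + \left(756 + 105 \cdot 182\right) = 35770 + \left(756 + 19110\right) = 35770 + 19866 = 55636$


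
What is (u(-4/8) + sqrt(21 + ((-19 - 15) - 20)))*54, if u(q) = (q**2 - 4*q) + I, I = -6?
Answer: -405/2 + 54*I*sqrt(33) ≈ -202.5 + 310.21*I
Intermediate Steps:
u(q) = -6 + q**2 - 4*q (u(q) = (q**2 - 4*q) - 6 = -6 + q**2 - 4*q)
(u(-4/8) + sqrt(21 + ((-19 - 15) - 20)))*54 = ((-6 + (-4/8)**2 - (-16)/8) + sqrt(21 + ((-19 - 15) - 20)))*54 = ((-6 + (-4*1/8)**2 - (-16)/8) + sqrt(21 + (-34 - 20)))*54 = ((-6 + (-1/2)**2 - 4*(-1/2)) + sqrt(21 - 54))*54 = ((-6 + 1/4 + 2) + sqrt(-33))*54 = (-15/4 + I*sqrt(33))*54 = -405/2 + 54*I*sqrt(33)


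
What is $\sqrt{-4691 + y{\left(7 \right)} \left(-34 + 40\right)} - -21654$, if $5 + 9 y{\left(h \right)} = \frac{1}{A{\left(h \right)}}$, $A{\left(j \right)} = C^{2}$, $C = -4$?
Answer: $21654 + \frac{i \sqrt{675978}}{12} \approx 21654.0 + 68.515 i$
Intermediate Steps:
$A{\left(j \right)} = 16$ ($A{\left(j \right)} = \left(-4\right)^{2} = 16$)
$y{\left(h \right)} = - \frac{79}{144}$ ($y{\left(h \right)} = - \frac{5}{9} + \frac{1}{9 \cdot 16} = - \frac{5}{9} + \frac{1}{9} \cdot \frac{1}{16} = - \frac{5}{9} + \frac{1}{144} = - \frac{79}{144}$)
$\sqrt{-4691 + y{\left(7 \right)} \left(-34 + 40\right)} - -21654 = \sqrt{-4691 - \frac{79 \left(-34 + 40\right)}{144}} - -21654 = \sqrt{-4691 - \frac{79}{24}} + 21654 = \sqrt{- \frac{112663}{24}} + 21654 = \frac{i \sqrt{675978}}{12} + 21654 = 21654 + \frac{i \sqrt{675978}}{12}$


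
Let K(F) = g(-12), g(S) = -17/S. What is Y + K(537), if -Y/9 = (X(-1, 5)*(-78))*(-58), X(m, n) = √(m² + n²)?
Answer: 17/12 - 40716*√26 ≈ -2.0761e+5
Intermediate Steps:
K(F) = 17/12 (K(F) = -17/(-12) = -17*(-1/12) = 17/12)
Y = -40716*√26 (Y = -9*√((-1)² + 5²)*(-78)*(-58) = -9*√(1 + 25)*(-78)*(-58) = -9*√26*(-78)*(-58) = -9*(-78*√26)*(-58) = -40716*√26 ≈ -2.0761e+5)
Y + K(537) = -40716*√26 + 17/12 = 17/12 - 40716*√26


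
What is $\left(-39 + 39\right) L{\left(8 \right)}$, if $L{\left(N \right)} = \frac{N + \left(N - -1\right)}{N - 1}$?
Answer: $0$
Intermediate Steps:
$L{\left(N \right)} = \frac{1 + 2 N}{-1 + N}$ ($L{\left(N \right)} = \frac{N + \left(N + 1\right)}{-1 + N} = \frac{N + \left(1 + N\right)}{-1 + N} = \frac{1 + 2 N}{-1 + N}$)
$\left(-39 + 39\right) L{\left(8 \right)} = \left(-39 + 39\right) \frac{1 + 2 \cdot 8}{-1 + 8} = 0 \frac{1 + 16}{7} = 0 \cdot \frac{1}{7} \cdot 17 = 0 \cdot \frac{17}{7} = 0$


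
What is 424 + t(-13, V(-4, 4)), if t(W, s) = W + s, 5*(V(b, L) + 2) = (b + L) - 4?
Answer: 2041/5 ≈ 408.20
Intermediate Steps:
V(b, L) = -14/5 + L/5 + b/5 (V(b, L) = -2 + ((b + L) - 4)/5 = -2 + ((L + b) - 4)/5 = -2 + (-4 + L + b)/5 = -2 + (-⅘ + L/5 + b/5) = -14/5 + L/5 + b/5)
424 + t(-13, V(-4, 4)) = 424 + (-13 + (-14/5 + (⅕)*4 + (⅕)*(-4))) = 424 + (-13 + (-14/5 + ⅘ - ⅘)) = 424 + (-13 - 14/5) = 424 - 79/5 = 2041/5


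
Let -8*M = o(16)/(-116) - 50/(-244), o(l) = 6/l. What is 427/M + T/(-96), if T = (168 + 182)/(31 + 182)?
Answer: -282435259121/16675344 ≈ -16937.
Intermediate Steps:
M = -11417/452864 (M = -((6/16)/(-116) - 50/(-244))/8 = -((6*(1/16))*(-1/116) - 50*(-1/244))/8 = -((3/8)*(-1/116) + 25/122)/8 = -(-3/928 + 25/122)/8 = -⅛*11417/56608 = -11417/452864 ≈ -0.025211)
T = 350/213 ≈ 1.6432
427/M + T/(-96) = 427/(-11417/452864) + (350/213)/(-96) = 427*(-452864/11417) + (350/213)*(-1/96) = -27624704/1631 - 175/10224 = -282435259121/16675344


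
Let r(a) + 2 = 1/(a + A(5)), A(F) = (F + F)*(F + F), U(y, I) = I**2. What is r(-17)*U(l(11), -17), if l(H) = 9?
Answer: -47685/83 ≈ -574.52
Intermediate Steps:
A(F) = 4*F**2 (A(F) = (2*F)*(2*F) = 4*F**2)
r(a) = -2 + 1/(100 + a) (r(a) = -2 + 1/(a + 4*5**2) = -2 + 1/(a + 4*25) = -2 + 1/(a + 100) = -2 + 1/(100 + a))
r(-17)*U(l(11), -17) = ((-199 - 2*(-17))/(100 - 17))*(-17)**2 = ((-199 + 34)/83)*289 = ((1/83)*(-165))*289 = -165/83*289 = -47685/83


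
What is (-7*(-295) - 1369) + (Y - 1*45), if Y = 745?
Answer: 1396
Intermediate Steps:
(-7*(-295) - 1369) + (Y - 1*45) = (-7*(-295) - 1369) + (745 - 1*45) = (2065 - 1369) + (745 - 45) = 696 + 700 = 1396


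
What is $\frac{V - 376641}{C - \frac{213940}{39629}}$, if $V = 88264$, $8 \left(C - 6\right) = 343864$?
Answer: $- \frac{11428092133}{1703397141} \approx -6.709$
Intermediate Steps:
$C = 42989$ ($C = 6 + \frac{1}{8} \cdot 343864 = 6 + 42983 = 42989$)
$\frac{V - 376641}{C - \frac{213940}{39629}} = \frac{88264 - 376641}{42989 - \frac{213940}{39629}} = - \frac{288377}{42989 - \frac{213940}{39629}} = - \frac{288377}{\frac{1703397141}{39629}} = \left(-288377\right) \frac{39629}{1703397141} = - \frac{11428092133}{1703397141}$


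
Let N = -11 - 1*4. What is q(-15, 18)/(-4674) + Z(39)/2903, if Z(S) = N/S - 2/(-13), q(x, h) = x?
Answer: 184021/58797362 ≈ 0.0031298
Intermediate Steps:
N = -15 (N = -11 - 4 = -15)
Z(S) = 2/13 - 15/S (Z(S) = -15/S - 2/(-13) = -15/S - 2*(-1/13) = -15/S + 2/13 = 2/13 - 15/S)
q(-15, 18)/(-4674) + Z(39)/2903 = -15/(-4674) + (2/13 - 15/39)/2903 = -15*(-1/4674) + (2/13 - 15*1/39)*(1/2903) = 5/1558 + (2/13 - 5/13)*(1/2903) = 5/1558 - 3/13*1/2903 = 5/1558 - 3/37739 = 184021/58797362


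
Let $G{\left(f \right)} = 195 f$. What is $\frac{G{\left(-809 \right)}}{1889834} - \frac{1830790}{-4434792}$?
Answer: $\frac{690069644225}{2095255176132} \approx 0.32935$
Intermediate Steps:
$\frac{G{\left(-809 \right)}}{1889834} - \frac{1830790}{-4434792} = \frac{195 \left(-809\right)}{1889834} - \frac{1830790}{-4434792} = \left(-157755\right) \frac{1}{1889834} - - \frac{915395}{2217396} = - \frac{157755}{1889834} + \frac{915395}{2217396} = \frac{690069644225}{2095255176132}$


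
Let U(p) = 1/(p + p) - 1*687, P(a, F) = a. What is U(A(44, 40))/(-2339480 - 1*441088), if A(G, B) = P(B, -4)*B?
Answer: 314057/1271116800 ≈ 0.00024707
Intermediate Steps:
A(G, B) = B**2 (A(G, B) = B*B = B**2)
U(p) = -687 + 1/(2*p) (U(p) = 1/(2*p) - 687 = -687 + 1/(2*p))
U(A(44, 40))/(-2339480 - 1*441088) = (-687 + 1/(2*(40**2)))/(-2339480 - 1*441088) = (-687 + (1/2)/1600)/(-2339480 - 441088) = (-687 + (1/2)*(1/1600))/(-2780568) = (-687 + 1/3200)*(-1/2780568) = -2198399/3200*(-1/2780568) = 314057/1271116800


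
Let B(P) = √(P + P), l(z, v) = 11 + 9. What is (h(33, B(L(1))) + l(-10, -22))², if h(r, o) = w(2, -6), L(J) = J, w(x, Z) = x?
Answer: 484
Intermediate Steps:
l(z, v) = 20
B(P) = √2*√P (B(P) = √(2*P) = √2*√P)
h(r, o) = 2
(h(33, B(L(1))) + l(-10, -22))² = (2 + 20)² = 22² = 484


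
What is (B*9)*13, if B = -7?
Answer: -819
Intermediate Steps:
(B*9)*13 = -7*9*13 = -63*13 = -819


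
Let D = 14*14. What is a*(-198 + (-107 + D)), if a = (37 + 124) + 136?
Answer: -32373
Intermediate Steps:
D = 196
a = 297 (a = 161 + 136 = 297)
a*(-198 + (-107 + D)) = 297*(-198 + (-107 + 196)) = 297*(-198 + 89) = 297*(-109) = -32373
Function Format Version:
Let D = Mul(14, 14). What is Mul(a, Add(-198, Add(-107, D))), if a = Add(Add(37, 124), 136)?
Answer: -32373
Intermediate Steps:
D = 196
a = 297 (a = Add(161, 136) = 297)
Mul(a, Add(-198, Add(-107, D))) = Mul(297, Add(-198, Add(-107, 196))) = Mul(297, Add(-198, 89)) = Mul(297, -109) = -32373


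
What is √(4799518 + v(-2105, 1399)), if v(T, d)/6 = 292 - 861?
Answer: 2*√1199026 ≈ 2190.0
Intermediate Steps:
v(T, d) = -3414 (v(T, d) = 6*(292 - 861) = 6*(-569) = -3414)
√(4799518 + v(-2105, 1399)) = √(4799518 - 3414) = √4796104 = 2*√1199026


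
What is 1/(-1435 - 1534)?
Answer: -1/2969 ≈ -0.00033681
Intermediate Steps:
1/(-1435 - 1534) = 1/(-2969) = -1/2969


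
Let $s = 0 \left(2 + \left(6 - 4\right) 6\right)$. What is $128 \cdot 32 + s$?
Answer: $4096$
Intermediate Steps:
$s = 0$ ($s = 0 \left(2 + 2 \cdot 6\right) = 0 \left(2 + 12\right) = 0 \cdot 14 = 0$)
$128 \cdot 32 + s = 128 \cdot 32 + 0 = 4096 + 0 = 4096$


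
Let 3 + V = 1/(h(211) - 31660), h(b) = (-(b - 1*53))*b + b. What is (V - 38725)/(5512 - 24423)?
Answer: 2509070937/1225186957 ≈ 2.0479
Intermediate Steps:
h(b) = b + b*(53 - b) (h(b) = (-(b - 53))*b + b = (-(-53 + b))*b + b = (53 - b)*b + b = b*(53 - b) + b = b + b*(53 - b))
V = -194362/64787 (V = -3 + 1/(211*(54 - 1*211) - 31660) = -3 + 1/(211*(54 - 211) - 31660) = -3 + 1/(211*(-157) - 31660) = -3 + 1/(-33127 - 31660) = -3 + 1/(-64787) = -3 - 1/64787 = -194362/64787 ≈ -3.0000)
(V - 38725)/(5512 - 24423) = (-194362/64787 - 38725)/(5512 - 24423) = -2509070937/64787/(-18911) = -2509070937/64787*(-1/18911) = 2509070937/1225186957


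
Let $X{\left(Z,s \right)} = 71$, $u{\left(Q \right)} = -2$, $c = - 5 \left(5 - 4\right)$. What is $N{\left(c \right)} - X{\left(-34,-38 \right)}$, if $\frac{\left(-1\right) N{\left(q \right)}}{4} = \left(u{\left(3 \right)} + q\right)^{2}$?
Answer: $-267$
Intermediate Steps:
$c = -5$ ($c = \left(-5\right) 1 = -5$)
$N{\left(q \right)} = - 4 \left(-2 + q\right)^{2}$
$N{\left(c \right)} - X{\left(-34,-38 \right)} = - 4 \left(-2 - 5\right)^{2} - 71 = - 4 \left(-7\right)^{2} - 71 = \left(-4\right) 49 - 71 = -196 - 71 = -267$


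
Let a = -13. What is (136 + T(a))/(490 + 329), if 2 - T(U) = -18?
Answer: 4/21 ≈ 0.19048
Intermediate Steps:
T(U) = 20 (T(U) = 2 - 1*(-18) = 2 + 18 = 20)
(136 + T(a))/(490 + 329) = (136 + 20)/(490 + 329) = 156/819 = 156*(1/819) = 4/21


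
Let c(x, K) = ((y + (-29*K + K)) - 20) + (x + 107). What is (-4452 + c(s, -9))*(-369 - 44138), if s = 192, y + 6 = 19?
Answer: 173933356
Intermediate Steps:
y = 13 (y = -6 + 19 = 13)
c(x, K) = 100 + x - 28*K (c(x, K) = ((13 + (-29*K + K)) - 20) + (x + 107) = ((13 - 28*K) - 20) + (107 + x) = (-7 - 28*K) + (107 + x) = 100 + x - 28*K)
(-4452 + c(s, -9))*(-369 - 44138) = (-4452 + (100 + 192 - 28*(-9)))*(-369 - 44138) = (-4452 + (100 + 192 + 252))*(-44507) = (-4452 + 544)*(-44507) = -3908*(-44507) = 173933356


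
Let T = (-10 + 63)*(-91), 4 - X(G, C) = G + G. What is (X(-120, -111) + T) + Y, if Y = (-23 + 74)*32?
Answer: -2947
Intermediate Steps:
X(G, C) = 4 - 2*G (X(G, C) = 4 - (G + G) = 4 - 2*G)
T = -4823 (T = 53*(-91) = -4823)
Y = 1632 (Y = 51*32 = 1632)
(X(-120, -111) + T) + Y = ((4 - 2*(-120)) - 4823) + 1632 = ((4 + 240) - 4823) + 1632 = (244 - 4823) + 1632 = -4579 + 1632 = -2947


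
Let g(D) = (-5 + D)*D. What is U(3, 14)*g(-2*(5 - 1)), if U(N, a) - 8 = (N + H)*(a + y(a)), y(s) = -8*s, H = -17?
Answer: 143520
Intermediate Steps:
y(s) = -8*s
U(N, a) = 8 - 7*a*(-17 + N) (U(N, a) = 8 + (N - 17)*(a - 8*a) = 8 + (-17 + N)*(-7*a) = 8 - 7*a*(-17 + N))
g(D) = D*(-5 + D)
U(3, 14)*g(-2*(5 - 1)) = (8 + 119*14 - 7*3*14)*((-2*(5 - 1))*(-5 - 2*(5 - 1))) = (8 + 1666 - 294)*((-2*4)*(-5 - 2*4)) = 1380*(-8*(-5 - 8)) = 1380*(-8*(-13)) = 1380*104 = 143520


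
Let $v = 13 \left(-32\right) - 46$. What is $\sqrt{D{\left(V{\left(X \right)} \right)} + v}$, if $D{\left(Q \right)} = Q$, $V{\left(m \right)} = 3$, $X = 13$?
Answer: $3 i \sqrt{51} \approx 21.424 i$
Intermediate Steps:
$v = -462$ ($v = -416 - 46 = -462$)
$\sqrt{D{\left(V{\left(X \right)} \right)} + v} = \sqrt{3 - 462} = \sqrt{-459} = 3 i \sqrt{51}$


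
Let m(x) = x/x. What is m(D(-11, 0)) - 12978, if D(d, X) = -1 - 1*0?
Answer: -12977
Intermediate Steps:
D(d, X) = -1 (D(d, X) = -1 + 0 = -1)
m(x) = 1
m(D(-11, 0)) - 12978 = 1 - 12978 = -12977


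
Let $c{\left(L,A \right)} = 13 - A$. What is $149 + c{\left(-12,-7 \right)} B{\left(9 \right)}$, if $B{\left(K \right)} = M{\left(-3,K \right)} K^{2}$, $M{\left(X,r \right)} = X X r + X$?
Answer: $126509$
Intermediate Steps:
$M{\left(X,r \right)} = X + r X^{2}$ ($M{\left(X,r \right)} = X^{2} r + X = r X^{2} + X = X + r X^{2}$)
$B{\left(K \right)} = K^{2} \left(-3 + 9 K\right)$ ($B{\left(K \right)} = - 3 \left(1 - 3 K\right) K^{2} = \left(-3 + 9 K\right) K^{2} = K^{2} \left(-3 + 9 K\right)$)
$149 + c{\left(-12,-7 \right)} B{\left(9 \right)} = 149 + \left(13 - -7\right) 9^{2} \left(-3 + 9 \cdot 9\right) = 149 + \left(13 + 7\right) 81 \left(-3 + 81\right) = 149 + 20 \cdot 81 \cdot 78 = 149 + 20 \cdot 6318 = 149 + 126360 = 126509$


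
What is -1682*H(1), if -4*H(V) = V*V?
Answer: 841/2 ≈ 420.50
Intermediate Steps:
H(V) = -V**2/4 (H(V) = -V*V/4 = -V**2/4)
-1682*H(1) = -(-841)*1**2/2 = -(-841)/2 = -1682*(-1/4) = 841/2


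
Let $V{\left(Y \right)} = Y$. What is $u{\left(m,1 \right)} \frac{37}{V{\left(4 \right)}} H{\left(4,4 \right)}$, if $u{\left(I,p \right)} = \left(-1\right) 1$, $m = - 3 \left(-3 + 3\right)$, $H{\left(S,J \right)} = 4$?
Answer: $-37$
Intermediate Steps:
$m = 0$ ($m = \left(-3\right) 0 = 0$)
$u{\left(I,p \right)} = -1$
$u{\left(m,1 \right)} \frac{37}{V{\left(4 \right)}} H{\left(4,4 \right)} = - \frac{37}{4} \cdot 4 = \left(-1\right) \frac{37}{4} \cdot 4 = \left(- \frac{37}{4}\right) 4 = -37$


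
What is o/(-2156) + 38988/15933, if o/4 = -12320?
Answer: 940732/37177 ≈ 25.304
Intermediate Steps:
o = -49280 (o = 4*(-12320) = -49280)
o/(-2156) + 38988/15933 = -49280/(-2156) + 38988/15933 = -49280*(-1/2156) + 38988*(1/15933) = 160/7 + 12996/5311 = 940732/37177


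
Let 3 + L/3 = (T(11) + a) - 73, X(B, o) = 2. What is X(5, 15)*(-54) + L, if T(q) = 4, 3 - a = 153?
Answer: -774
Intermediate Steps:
a = -150 (a = 3 - 1*153 = 3 - 153 = -150)
L = -666 (L = -9 + 3*((4 - 150) - 73) = -9 + 3*(-146 - 73) = -9 + 3*(-219) = -9 - 657 = -666)
X(5, 15)*(-54) + L = 2*(-54) - 666 = -108 - 666 = -774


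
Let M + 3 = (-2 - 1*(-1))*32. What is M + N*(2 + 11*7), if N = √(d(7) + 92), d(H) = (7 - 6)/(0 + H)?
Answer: -35 + 79*√4515/7 ≈ 723.33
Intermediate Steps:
d(H) = 1/H
M = -35 (M = -3 + (-2 - 1*(-1))*32 = -3 + (-2 + 1)*32 = -3 - 1*32 = -3 - 32 = -35)
N = √4515/7 (N = √(1/7 + 92) = √(⅐ + 92) = √(645/7) = √4515/7 ≈ 9.5991)
M + N*(2 + 11*7) = -35 + (√4515/7)*(2 + 11*7) = -35 + (√4515/7)*(2 + 77) = -35 + (√4515/7)*79 = -35 + 79*√4515/7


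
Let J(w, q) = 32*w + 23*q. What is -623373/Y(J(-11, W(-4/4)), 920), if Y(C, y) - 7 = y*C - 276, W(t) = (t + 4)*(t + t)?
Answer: 623373/451069 ≈ 1.3820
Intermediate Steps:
W(t) = 2*t*(4 + t) (W(t) = (4 + t)*(2*t) = 2*t*(4 + t))
J(w, q) = 23*q + 32*w
Y(C, y) = -269 + C*y (Y(C, y) = 7 + (y*C - 276) = 7 + (C*y - 276) = 7 + (-276 + C*y) = -269 + C*y)
-623373/Y(J(-11, W(-4/4)), 920) = -623373/(-269 + (23*(2*(-4/4)*(4 - 4/4)) + 32*(-11))*920) = -623373/(-269 + (23*(2*(-4*¼)*(4 - 4*¼)) - 352)*920) = -623373/(-269 + (23*(2*(-1)*(4 - 1)) - 352)*920) = -623373/(-269 + (23*(2*(-1)*3) - 352)*920) = -623373/(-269 + (23*(-6) - 352)*920) = -623373/(-269 + (-138 - 352)*920) = -623373/(-269 - 490*920) = -623373/(-269 - 450800) = -623373/(-451069) = -623373*(-1/451069) = 623373/451069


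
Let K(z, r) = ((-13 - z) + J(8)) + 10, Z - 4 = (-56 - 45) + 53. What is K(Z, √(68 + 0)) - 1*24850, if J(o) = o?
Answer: -24801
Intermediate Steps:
Z = -44 (Z = 4 + ((-56 - 45) + 53) = 4 + (-101 + 53) = 4 - 48 = -44)
K(z, r) = 5 - z (K(z, r) = ((-13 - z) + 8) + 10 = (-5 - z) + 10 = 5 - z)
K(Z, √(68 + 0)) - 1*24850 = (5 - 1*(-44)) - 1*24850 = (5 + 44) - 24850 = 49 - 24850 = -24801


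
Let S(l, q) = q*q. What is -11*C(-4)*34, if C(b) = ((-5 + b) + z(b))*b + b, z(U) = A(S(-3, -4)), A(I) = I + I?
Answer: 35904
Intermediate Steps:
S(l, q) = q²
A(I) = 2*I
z(U) = 32 (z(U) = 2*(-4)² = 2*16 = 32)
C(b) = b + b*(27 + b) (C(b) = ((-5 + b) + 32)*b + b = (27 + b)*b + b = b*(27 + b) + b = b + b*(27 + b))
-11*C(-4)*34 = -(-44)*(28 - 4)*34 = -(-44)*24*34 = -11*(-96)*34 = 1056*34 = 35904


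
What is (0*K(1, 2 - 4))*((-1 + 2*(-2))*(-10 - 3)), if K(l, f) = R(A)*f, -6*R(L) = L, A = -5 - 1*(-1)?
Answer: 0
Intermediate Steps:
A = -4 (A = -5 + 1 = -4)
R(L) = -L/6
K(l, f) = 2*f/3 (K(l, f) = (-1/6*(-4))*f = 2*f/3)
(0*K(1, 2 - 4))*((-1 + 2*(-2))*(-10 - 3)) = (0*(2*(2 - 4)/3))*((-1 + 2*(-2))*(-10 - 3)) = (0*((2/3)*(-2)))*((-1 - 4)*(-13)) = (0*(-4/3))*(-5*(-13)) = 0*65 = 0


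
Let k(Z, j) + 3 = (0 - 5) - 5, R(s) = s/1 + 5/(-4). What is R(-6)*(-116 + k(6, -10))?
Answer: 3741/4 ≈ 935.25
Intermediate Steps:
R(s) = -5/4 + s (R(s) = s*1 + 5*(-1/4) = s - 5/4 = -5/4 + s)
k(Z, j) = -13 (k(Z, j) = -3 + ((0 - 5) - 5) = -3 + (-5 - 5) = -3 - 10 = -13)
R(-6)*(-116 + k(6, -10)) = (-5/4 - 6)*(-116 - 13) = -29/4*(-129) = 3741/4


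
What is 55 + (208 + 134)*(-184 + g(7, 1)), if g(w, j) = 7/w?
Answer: -62531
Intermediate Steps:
55 + (208 + 134)*(-184 + g(7, 1)) = 55 + (208 + 134)*(-184 + 7/7) = 55 + 342*(-184 + 7*(⅐)) = 55 + 342*(-184 + 1) = 55 + 342*(-183) = 55 - 62586 = -62531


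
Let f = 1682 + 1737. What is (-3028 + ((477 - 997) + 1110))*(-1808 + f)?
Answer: -3927618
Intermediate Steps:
f = 3419
(-3028 + ((477 - 997) + 1110))*(-1808 + f) = (-3028 + ((477 - 997) + 1110))*(-1808 + 3419) = (-3028 + (-520 + 1110))*1611 = (-3028 + 590)*1611 = -2438*1611 = -3927618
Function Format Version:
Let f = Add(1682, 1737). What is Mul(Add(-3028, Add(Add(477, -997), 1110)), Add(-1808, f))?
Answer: -3927618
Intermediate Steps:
f = 3419
Mul(Add(-3028, Add(Add(477, -997), 1110)), Add(-1808, f)) = Mul(Add(-3028, Add(Add(477, -997), 1110)), Add(-1808, 3419)) = Mul(Add(-3028, Add(-520, 1110)), 1611) = Mul(Add(-3028, 590), 1611) = Mul(-2438, 1611) = -3927618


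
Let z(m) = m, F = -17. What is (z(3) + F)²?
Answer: 196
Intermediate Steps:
(z(3) + F)² = (3 - 17)² = (-14)² = 196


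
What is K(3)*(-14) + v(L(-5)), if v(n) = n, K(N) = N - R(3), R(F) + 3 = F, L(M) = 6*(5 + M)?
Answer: -42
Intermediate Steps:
L(M) = 30 + 6*M
R(F) = -3 + F
K(N) = N (K(N) = N - (-3 + 3) = N - 1*0 = N + 0 = N)
K(3)*(-14) + v(L(-5)) = 3*(-14) + (30 + 6*(-5)) = -42 + (30 - 30) = -42 + 0 = -42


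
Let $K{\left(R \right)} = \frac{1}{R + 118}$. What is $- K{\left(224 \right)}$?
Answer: $- \frac{1}{342} \approx -0.002924$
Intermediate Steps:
$K{\left(R \right)} = \frac{1}{118 + R}$
$- K{\left(224 \right)} = - \frac{1}{118 + 224} = - \frac{1}{342}$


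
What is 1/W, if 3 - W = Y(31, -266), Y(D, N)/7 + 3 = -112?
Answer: 1/808 ≈ 0.0012376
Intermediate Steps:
Y(D, N) = -805 (Y(D, N) = -21 + 7*(-112) = -21 - 784 = -805)
W = 808 (W = 3 - 1*(-805) = 3 + 805 = 808)
1/W = 1/808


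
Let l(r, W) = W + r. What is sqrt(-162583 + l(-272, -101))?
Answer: 2*I*sqrt(40739) ≈ 403.68*I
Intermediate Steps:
sqrt(-162583 + l(-272, -101)) = sqrt(-162583 + (-101 - 272)) = sqrt(-162583 - 373) = sqrt(-162956) = 2*I*sqrt(40739)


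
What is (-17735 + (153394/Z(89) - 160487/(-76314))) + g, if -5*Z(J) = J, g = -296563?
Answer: -2193211309145/6791946 ≈ -3.2291e+5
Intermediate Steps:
Z(J) = -J/5
(-17735 + (153394/Z(89) - 160487/(-76314))) + g = (-17735 + (153394/((-⅕*89)) - 160487/(-76314))) - 296563 = (-17735 + (153394/(-89/5) - 160487*(-1/76314))) - 296563 = (-17735 + (153394*(-5/89) + 160487/76314)) - 296563 = (-17735 + (-766970/89 + 160487/76314)) - 296563 = (-17735 - 58516265237/6791946) - 296563 = -178971427547/6791946 - 296563 = -2193211309145/6791946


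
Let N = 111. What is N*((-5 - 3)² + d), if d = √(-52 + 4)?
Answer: 7104 + 444*I*√3 ≈ 7104.0 + 769.03*I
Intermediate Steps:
d = 4*I*√3 (d = √(-48) = 4*I*√3 ≈ 6.9282*I)
N*((-5 - 3)² + d) = 111*((-5 - 3)² + 4*I*√3) = 111*((-8)² + 4*I*√3) = 111*(64 + 4*I*√3) = 7104 + 444*I*√3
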